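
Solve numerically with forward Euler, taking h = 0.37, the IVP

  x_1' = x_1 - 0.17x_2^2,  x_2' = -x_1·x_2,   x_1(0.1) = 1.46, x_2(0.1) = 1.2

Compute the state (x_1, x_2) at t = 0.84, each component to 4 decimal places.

2.5970, 0.1619

Euler on (x_1,x_2): x_1_{n+1} = x_1_n + h·x_1', x_2_{n+1} = x_2_n + h·x_2'.
0.100000: (1.460000, 1.200000); f=(1.215200, -1.752000) → (1.909624, 0.551760)
0.470000: (1.909624, 0.551760); f=(1.857869, -1.053654) → (2.597036, 0.161908)
(x_1(0.84), x_2(0.84)) ≈ (2.5970, 0.1619)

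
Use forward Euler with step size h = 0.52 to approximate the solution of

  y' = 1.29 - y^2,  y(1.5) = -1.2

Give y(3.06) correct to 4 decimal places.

-1.8888

Euler: y_{n+1} = y_n + h·f(t_n, y_n).
t=1.500000, y=-1.200000: f=-0.150000 → y ← -1.200000 + 0.52·(-0.150000) = -1.278000
t=2.020000, y=-1.278000: f=-0.343284 → y ← -1.278000 + 0.52·(-0.343284) = -1.456508
t=2.540000, y=-1.456508: f=-0.831415 → y ← -1.456508 + 0.52·(-0.831415) = -1.888843
y(3.06) ≈ -1.8888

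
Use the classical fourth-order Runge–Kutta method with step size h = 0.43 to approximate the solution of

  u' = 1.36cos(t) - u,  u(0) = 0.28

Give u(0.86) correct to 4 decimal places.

RK4: k1 = f(t_n, u_n); k2 = f(t_n + h/2, u_n + (h/2)·k1); k3 = f(t_n + h/2, u_n + (h/2)·k2); k4 = f(t_n + h, u_n + h·k3); u_{n+1} = u_n + (h/6)·(k1 + 2k2 + 2k3 + k4).
t=0.000000, u=0.280000:
  k1 = f(0.000000, 0.280000) = 1.080000
  k2 = f(0.215000, 0.512200) = 0.816488
  k3 = f(0.215000, 0.455545) = 0.873143
  k4 = f(0.430000, 0.655451) = 0.580742
  u ← 0.280000 + (0.43/6)·(k1 + 2k2 + 2k3 + k4) = 0.641200
t=0.430000, u=0.641200:
  k1 = f(0.430000, 0.641200) = 0.594993
  k2 = f(0.645000, 0.769124) = 0.317652
  k3 = f(0.645000, 0.709495) = 0.377280
  k4 = f(0.860000, 0.803431) = 0.083884
  u ← 0.641200 + (0.43/6)·(k1 + 2k2 + 2k3 + k4) = 0.789460
u(0.86) ≈ 0.7895

0.7895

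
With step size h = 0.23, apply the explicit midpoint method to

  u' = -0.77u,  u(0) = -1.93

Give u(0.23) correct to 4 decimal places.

-1.6185

Midpoint: k1 = f(x_n, u_n); k2 = f(x_n + h/2, u_n + (h/2)·k1); u_{n+1} = u_n + h·k2.
x=0.000000, u=-1.930000:
  k1 = f(0.000000, -1.930000) = 1.486100
  k2 = f(0.115000, -1.759098) = 1.354506
  u ← -1.930000 + 0.23·1.354506 = -1.618464
u(0.23) ≈ -1.6185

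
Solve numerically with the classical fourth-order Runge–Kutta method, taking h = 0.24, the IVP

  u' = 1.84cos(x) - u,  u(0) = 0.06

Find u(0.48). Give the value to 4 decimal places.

RK4: k1 = f(x_n, u_n); k2 = f(x_n + h/2, u_n + (h/2)·k1); k3 = f(x_n + h/2, u_n + (h/2)·k2); k4 = f(x_n + h, u_n + h·k3); u_{n+1} = u_n + (h/6)·(k1 + 2k2 + 2k3 + k4).
x=0.000000, u=0.060000:
  k1 = f(0.000000, 0.060000) = 1.780000
  k2 = f(0.120000, 0.273600) = 1.553168
  k3 = f(0.120000, 0.246380) = 1.580388
  k4 = f(0.240000, 0.439293) = 1.347969
  u ← 0.060000 + (0.24/6)·(k1 + 2k2 + 2k3 + k4) = 0.435803
x=0.240000, u=0.435803:
  k1 = f(0.240000, 0.435803) = 1.351459
  k2 = f(0.360000, 0.597978) = 1.124072
  k3 = f(0.360000, 0.570692) = 1.151358
  k4 = f(0.480000, 0.712129) = 0.919941
  u ← 0.435803 + (0.24/6)·(k1 + 2k2 + 2k3 + k4) = 0.708694
u(0.48) ≈ 0.7087

0.7087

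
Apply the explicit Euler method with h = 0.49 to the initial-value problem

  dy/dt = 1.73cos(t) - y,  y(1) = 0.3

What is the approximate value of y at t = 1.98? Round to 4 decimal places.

0.3800

Euler: y_{n+1} = y_n + h·f(t_n, y_n).
t=1.000000, y=0.300000: f=0.634723 → y ← 0.300000 + 0.49·0.634723 = 0.611014
t=1.490000, y=0.611014: f=-0.471389 → y ← 0.611014 + 0.49·(-0.471389) = 0.380034
y(1.98) ≈ 0.3800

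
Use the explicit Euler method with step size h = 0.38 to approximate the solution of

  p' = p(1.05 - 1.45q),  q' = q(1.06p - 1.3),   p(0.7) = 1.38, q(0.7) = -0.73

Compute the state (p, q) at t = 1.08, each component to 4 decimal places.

Euler on (p,q): p_{n+1} = p_n + h·p', q_{n+1} = q_n + h·q'.
0.700000: (1.380000, -0.730000); f=(2.909730, -0.118844) → (2.485697, -0.775161)
(p(1.08), q(1.08)) ≈ (2.4857, -0.7752)

2.4857, -0.7752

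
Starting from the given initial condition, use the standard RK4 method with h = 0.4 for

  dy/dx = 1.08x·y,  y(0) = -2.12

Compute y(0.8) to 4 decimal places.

RK4: k1 = f(x_n, y_n); k2 = f(x_n + h/2, y_n + (h/2)·k1); k3 = f(x_n + h/2, y_n + (h/2)·k2); k4 = f(x_n + h, y_n + h·k3); y_{n+1} = y_n + (h/6)·(k1 + 2k2 + 2k3 + k4).
x=0.000000, y=-2.120000:
  k1 = f(0.000000, -2.120000) = 0.000000
  k2 = f(0.200000, -2.120000) = -0.457920
  k3 = f(0.200000, -2.211584) = -0.477702
  k4 = f(0.400000, -2.311081) = -0.998387
  y ← -2.120000 + (0.4/6)·(k1 + 2k2 + 2k3 + k4) = -2.311309
x=0.400000, y=-2.311309:
  k1 = f(0.400000, -2.311309) = -0.998485
  k2 = f(0.600000, -2.511006) = -1.627132
  k3 = f(0.600000, -2.636735) = -1.708604
  k4 = f(0.800000, -2.994750) = -2.587464
  y ← -2.311309 + (0.4/6)·(k1 + 2k2 + 2k3 + k4) = -2.995137
y(0.8) ≈ -2.9951

-2.9951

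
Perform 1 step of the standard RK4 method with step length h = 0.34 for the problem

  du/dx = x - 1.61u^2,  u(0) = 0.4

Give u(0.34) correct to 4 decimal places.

0.3790

RK4: k1 = f(x_n, u_n); k2 = f(x_n + h/2, u_n + (h/2)·k1); k3 = f(x_n + h/2, u_n + (h/2)·k2); k4 = f(x_n + h, u_n + h·k3); u_{n+1} = u_n + (h/6)·(k1 + 2k2 + 2k3 + k4).
x=0.000000, u=0.400000:
  k1 = f(0.000000, 0.400000) = -0.257600
  k2 = f(0.170000, 0.356208) = -0.034283
  k3 = f(0.170000, 0.394172) = -0.080148
  k4 = f(0.340000, 0.372750) = 0.116303
  u ← 0.400000 + (0.34/6)·(k1 + 2k2 + 2k3 + k4) = 0.379024
u(0.34) ≈ 0.3790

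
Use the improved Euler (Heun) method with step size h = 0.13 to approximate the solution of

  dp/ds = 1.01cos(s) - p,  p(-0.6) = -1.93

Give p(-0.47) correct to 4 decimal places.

Heun: k1 = f(s_n, p_n); k2 = f(s_n + h, p_n + h·k1); p_{n+1} = p_n + (h/2)·(k1 + k2).
s=-0.600000, p=-1.930000:
  k1 = f(-0.600000, -1.930000) = 2.763589
  k2 = f(-0.470000, -1.570733) = 2.471217
  p ← -1.930000 + (0.13/2)·(2.763589 + 2.471217) = -1.589738
p(-0.47) ≈ -1.5897

-1.5897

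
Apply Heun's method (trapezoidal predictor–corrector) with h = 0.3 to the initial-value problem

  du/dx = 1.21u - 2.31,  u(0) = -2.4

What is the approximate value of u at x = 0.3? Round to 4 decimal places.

-4.2481

Heun: k1 = f(x_n, u_n); k2 = f(x_n + h, u_n + h·k1); u_{n+1} = u_n + (h/2)·(k1 + k2).
x=0.000000, u=-2.400000:
  k1 = f(0.000000, -2.400000) = -5.214000
  k2 = f(0.300000, -3.964200) = -7.106682
  u ← -2.400000 + (0.3/2)·(-5.214000 + (-7.106682)) = -4.248102
u(0.3) ≈ -4.2481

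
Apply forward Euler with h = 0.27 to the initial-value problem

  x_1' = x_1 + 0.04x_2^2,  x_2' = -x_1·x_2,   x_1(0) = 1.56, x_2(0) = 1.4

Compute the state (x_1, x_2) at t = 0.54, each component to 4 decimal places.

2.5501, 0.3722

Euler on (x_1,x_2): x_1_{n+1} = x_1_n + h·x_1', x_2_{n+1} = x_2_n + h·x_2'.
0.000000: (1.560000, 1.400000); f=(1.638400, -2.184000) → (2.002368, 0.810320)
0.270000: (2.002368, 0.810320); f=(2.028633, -1.622559) → (2.550099, 0.372229)
(x_1(0.54), x_2(0.54)) ≈ (2.5501, 0.3722)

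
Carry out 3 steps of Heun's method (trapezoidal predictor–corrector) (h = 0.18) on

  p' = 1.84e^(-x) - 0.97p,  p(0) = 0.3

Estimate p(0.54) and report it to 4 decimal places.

Heun: k1 = f(x_n, p_n); k2 = f(x_n + h, p_n + h·k1); p_{n+1} = p_n + (h/2)·(k1 + k2).
x=0.000000, p=0.300000:
  k1 = f(0.000000, 0.300000) = 1.549000
  k2 = f(0.180000, 0.578820) = 0.975442
  p ← 0.300000 + (0.18/2)·(1.549000 + 0.975442) = 0.527200
x=0.180000, p=0.527200:
  k1 = f(0.180000, 0.527200) = 1.025513
  k2 = f(0.360000, 0.711792) = 0.593286
  p ← 0.527200 + (0.18/2)·(1.025513 + 0.593286) = 0.672892
x=0.360000, p=0.672892:
  k1 = f(0.360000, 0.672892) = 0.631019
  k2 = f(0.540000, 0.786475) = 0.309376
  p ← 0.672892 + (0.18/2)·(0.631019 + 0.309376) = 0.757527
p(0.54) ≈ 0.7575

0.7575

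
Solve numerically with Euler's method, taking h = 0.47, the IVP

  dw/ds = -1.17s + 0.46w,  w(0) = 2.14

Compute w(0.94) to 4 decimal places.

2.9069

Euler: w_{n+1} = w_n + h·f(s_n, w_n).
s=0.000000, w=2.140000: f=0.984400 → w ← 2.140000 + 0.47·0.984400 = 2.602668
s=0.470000, w=2.602668: f=0.647327 → w ← 2.602668 + 0.47·0.647327 = 2.906912
w(0.94) ≈ 2.9069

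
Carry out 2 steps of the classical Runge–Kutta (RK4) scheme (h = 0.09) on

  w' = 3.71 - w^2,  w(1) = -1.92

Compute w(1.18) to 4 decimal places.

-1.9139

RK4: k1 = f(x_n, w_n); k2 = f(x_n + h/2, w_n + (h/2)·k1); k3 = f(x_n + h/2, w_n + (h/2)·k2); k4 = f(x_n + h, w_n + h·k3); w_{n+1} = w_n + (h/6)·(k1 + 2k2 + 2k3 + k4).
x=1.000000, w=-1.920000:
  k1 = f(1.000000, -1.920000) = 0.023600
  k2 = f(1.045000, -1.918938) = 0.027677
  k3 = f(1.045000, -1.918755) = 0.028381
  k4 = f(1.090000, -1.917446) = 0.033402
  w ← -1.920000 + (0.09/6)·(k1 + 2k2 + 2k3 + k4) = -1.917463
x=1.090000, w=-1.917463:
  k1 = f(1.090000, -1.917463) = 0.033335
  k2 = f(1.135000, -1.915963) = 0.039085
  k3 = f(1.135000, -1.915704) = 0.040077
  k4 = f(1.180000, -1.913856) = 0.047154
  w ← -1.917463 + (0.09/6)·(k1 + 2k2 + 2k3 + k4) = -1.913881
w(1.18) ≈ -1.9139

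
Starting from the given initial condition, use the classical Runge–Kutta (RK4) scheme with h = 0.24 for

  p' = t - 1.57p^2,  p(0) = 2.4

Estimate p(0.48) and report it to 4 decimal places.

RK4: k1 = f(t_n, p_n); k2 = f(t_n + h/2, p_n + (h/2)·k1); k3 = f(t_n + h/2, p_n + (h/2)·k2); k4 = f(t_n + h, p_n + h·k3); p_{n+1} = p_n + (h/6)·(k1 + 2k2 + 2k3 + k4).
t=0.000000, p=2.400000:
  k1 = f(0.000000, 2.400000) = -9.043200
  k2 = f(0.120000, 1.314816) = -2.594124
  k3 = f(0.120000, 2.088705) = -6.729422
  k4 = f(0.240000, 0.784939) = -0.727322
  p ← 2.400000 + (0.24/6)·(k1 + 2k2 + 2k3 + k4) = 1.263295
t=0.240000, p=1.263295:
  k1 = f(0.240000, 1.263295) = -2.265587
  k2 = f(0.360000, 0.991425) = -1.183190
  k3 = f(0.360000, 1.121313) = -1.614027
  k4 = f(0.480000, 0.875929) = -0.724585
  p ← 1.263295 + (0.24/6)·(k1 + 2k2 + 2k3 + k4) = 0.919911
p(0.48) ≈ 0.9199

0.9199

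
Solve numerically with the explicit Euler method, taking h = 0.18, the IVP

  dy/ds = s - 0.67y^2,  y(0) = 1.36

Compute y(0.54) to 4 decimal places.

Euler: y_{n+1} = y_n + h·f(s_n, y_n).
s=0.000000, y=1.360000: f=-1.239232 → y ← 1.360000 + 0.18·(-1.239232) = 1.136938
s=0.180000, y=1.136938: f=-0.686061 → y ← 1.136938 + 0.18·(-0.686061) = 1.013447
s=0.360000, y=1.013447: f=-0.328140 → y ← 1.013447 + 0.18·(-0.328140) = 0.954382
y(0.54) ≈ 0.9544

0.9544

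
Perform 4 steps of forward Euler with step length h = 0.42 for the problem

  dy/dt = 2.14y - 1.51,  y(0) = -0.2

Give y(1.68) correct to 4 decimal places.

-11.0666

Euler: y_{n+1} = y_n + h·f(t_n, y_n).
t=0.000000, y=-0.200000: f=-1.938000 → y ← -0.200000 + 0.42·(-1.938000) = -1.013960
t=0.420000, y=-1.013960: f=-3.679874 → y ← -1.013960 + 0.42·(-3.679874) = -2.559507
t=0.840000, y=-2.559507: f=-6.987346 → y ← -2.559507 + 0.42·(-6.987346) = -5.494192
t=1.260000, y=-5.494192: f=-13.267572 → y ← -5.494192 + 0.42·(-13.267572) = -11.066572
y(1.68) ≈ -11.0666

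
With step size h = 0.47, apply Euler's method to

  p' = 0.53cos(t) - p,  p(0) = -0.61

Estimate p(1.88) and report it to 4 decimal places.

0.1691

Euler: p_{n+1} = p_n + h·f(t_n, p_n).
t=0.000000, p=-0.610000: f=1.140000 → p ← -0.610000 + 0.47·1.140000 = -0.074200
t=0.470000, p=-0.074200: f=0.546731 → p ← -0.074200 + 0.47·0.546731 = 0.182764
t=0.940000, p=0.182764: f=0.129824 → p ← 0.182764 + 0.47·0.129824 = 0.243781
t=1.410000, p=0.243781: f=-0.158926 → p ← 0.243781 + 0.47·(-0.158926) = 0.169086
p(1.88) ≈ 0.1691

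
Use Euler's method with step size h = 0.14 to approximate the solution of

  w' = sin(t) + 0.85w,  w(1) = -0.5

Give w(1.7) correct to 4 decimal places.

-0.0515

Euler: w_{n+1} = w_n + h·f(t_n, w_n).
t=1.000000, w=-0.500000: f=0.416471 → w ← -0.500000 + 0.14·0.416471 = -0.441694
t=1.140000, w=-0.441694: f=0.533194 → w ← -0.441694 + 0.14·0.533194 = -0.367047
t=1.280000, w=-0.367047: f=0.646026 → w ← -0.367047 + 0.14·0.646026 = -0.276603
t=1.420000, w=-0.276603: f=0.753539 → w ← -0.276603 + 0.14·0.753539 = -0.171108
t=1.560000, w=-0.171108: f=0.854500 → w ← -0.171108 + 0.14·0.854500 = -0.051478
w(1.7) ≈ -0.0515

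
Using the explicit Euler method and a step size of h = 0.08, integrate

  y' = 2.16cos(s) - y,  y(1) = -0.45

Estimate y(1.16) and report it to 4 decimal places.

Euler: y_{n+1} = y_n + h·f(s_n, y_n).
s=1.000000, y=-0.450000: f=1.617053 → y ← -0.450000 + 0.08·1.617053 = -0.320636
s=1.080000, y=-0.320636: f=1.338705 → y ← -0.320636 + 0.08·1.338705 = -0.213539
y(1.16) ≈ -0.2135

-0.2135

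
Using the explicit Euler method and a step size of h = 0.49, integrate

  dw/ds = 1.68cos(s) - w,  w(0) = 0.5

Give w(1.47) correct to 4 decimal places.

1.1094

Euler: w_{n+1} = w_n + h·f(s_n, w_n).
s=0.000000, w=0.500000: f=1.180000 → w ← 0.500000 + 0.49·1.180000 = 1.078200
s=0.490000, w=1.078200: f=0.404119 → w ← 1.078200 + 0.49·0.404119 = 1.276218
s=0.980000, w=1.276218: f=-0.340421 → w ← 1.276218 + 0.49·(-0.340421) = 1.109412
w(1.47) ≈ 1.1094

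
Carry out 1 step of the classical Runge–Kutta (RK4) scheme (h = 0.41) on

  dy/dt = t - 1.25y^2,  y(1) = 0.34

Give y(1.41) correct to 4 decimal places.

0.6914

RK4: k1 = f(t_n, y_n); k2 = f(t_n + h/2, y_n + (h/2)·k1); k3 = f(t_n + h/2, y_n + (h/2)·k2); k4 = f(t_n + h, y_n + h·k3); y_{n+1} = y_n + (h/6)·(k1 + 2k2 + 2k3 + k4).
t=1.000000, y=0.340000:
  k1 = f(1.000000, 0.340000) = 0.855500
  k2 = f(1.205000, 0.515378) = 0.872983
  k3 = f(1.205000, 0.518961) = 0.868349
  k4 = f(1.410000, 0.696023) = 0.804440
  y ← 0.340000 + (0.41/6)·(k1 + 2k2 + 2k3 + k4) = 0.691411
y(1.41) ≈ 0.6914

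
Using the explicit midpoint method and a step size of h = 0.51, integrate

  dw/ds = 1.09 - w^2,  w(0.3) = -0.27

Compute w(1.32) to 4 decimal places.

Midpoint: k1 = f(s_n, w_n); k2 = f(s_n + h/2, w_n + (h/2)·k1); w_{n+1} = w_n + h·k2.
s=0.300000, w=-0.270000:
  k1 = f(0.300000, -0.270000) = 1.017100
  k2 = f(0.555000, -0.010639) = 1.089887
  w ← -0.270000 + 0.51·1.089887 = 0.285842
s=0.810000, w=0.285842:
  k1 = f(0.810000, 0.285842) = 1.008294
  k2 = f(1.065000, 0.542957) = 0.795197
  w ← 0.285842 + 0.51·0.795197 = 0.691393
w(1.32) ≈ 0.6914

0.6914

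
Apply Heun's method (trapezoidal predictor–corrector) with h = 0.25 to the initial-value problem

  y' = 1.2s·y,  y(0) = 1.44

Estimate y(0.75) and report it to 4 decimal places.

2.0119

Heun: k1 = f(s_n, y_n); k2 = f(s_n + h, y_n + h·k1); y_{n+1} = y_n + (h/2)·(k1 + k2).
s=0.000000, y=1.440000:
  k1 = f(0.000000, 1.440000) = 0.000000
  k2 = f(0.250000, 1.440000) = 0.432000
  y ← 1.440000 + (0.25/2)·(0.000000 + 0.432000) = 1.494000
s=0.250000, y=1.494000:
  k1 = f(0.250000, 1.494000) = 0.448200
  k2 = f(0.500000, 1.606050) = 0.963630
  y ← 1.494000 + (0.25/2)·(0.448200 + 0.963630) = 1.670479
s=0.500000, y=1.670479:
  k1 = f(0.500000, 1.670479) = 1.002287
  k2 = f(0.750000, 1.921051) = 1.728946
  y ← 1.670479 + (0.25/2)·(1.002287 + 1.728946) = 2.011883
y(0.75) ≈ 2.0119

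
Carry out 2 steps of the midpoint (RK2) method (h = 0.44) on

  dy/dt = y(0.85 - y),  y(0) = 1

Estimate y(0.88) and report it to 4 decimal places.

0.9178

Midpoint: k1 = f(t_n, y_n); k2 = f(t_n + h/2, y_n + (h/2)·k1); y_{n+1} = y_n + h·k2.
t=0.000000, y=1.000000:
  k1 = f(0.000000, 1.000000) = -0.150000
  k2 = f(0.220000, 0.967000) = -0.113139
  y ← 1.000000 + 0.44·(-0.113139) = 0.950219
t=0.440000, y=0.950219:
  k1 = f(0.440000, 0.950219) = -0.095230
  k2 = f(0.660000, 0.929268) = -0.073661
  y ← 0.950219 + 0.44·(-0.073661) = 0.917808
y(0.88) ≈ 0.9178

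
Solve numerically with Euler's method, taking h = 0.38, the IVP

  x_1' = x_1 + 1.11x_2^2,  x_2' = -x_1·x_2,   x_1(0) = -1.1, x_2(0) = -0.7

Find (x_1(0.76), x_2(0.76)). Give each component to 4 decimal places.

Euler on (x_1,x_2): x_1_{n+1} = x_1_n + h·x_1', x_2_{n+1} = x_2_n + h·x_2'.
0.000000: (-1.100000, -0.700000); f=(-0.556100, -0.770000) → (-1.311318, -0.992600)
0.380000: (-1.311318, -0.992600); f=(-0.217685, -1.301614) → (-1.394038, -1.487213)
(x_1(0.76), x_2(0.76)) ≈ (-1.3940, -1.4872)

-1.3940, -1.4872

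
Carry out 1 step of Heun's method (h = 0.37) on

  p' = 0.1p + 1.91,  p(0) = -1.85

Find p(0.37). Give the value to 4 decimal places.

-1.1999

Heun: k1 = f(t_n, p_n); k2 = f(t_n + h, p_n + h·k1); p_{n+1} = p_n + (h/2)·(k1 + k2).
t=0.000000, p=-1.850000:
  k1 = f(0.000000, -1.850000) = 1.725000
  k2 = f(0.370000, -1.211750) = 1.788825
  p ← -1.850000 + (0.37/2)·(1.725000 + 1.788825) = -1.199942
p(0.37) ≈ -1.1999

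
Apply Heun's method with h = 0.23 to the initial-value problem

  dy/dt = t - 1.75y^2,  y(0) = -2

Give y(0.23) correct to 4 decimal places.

-5.4013

Heun: k1 = f(t_n, y_n); k2 = f(t_n + h, y_n + h·k1); y_{n+1} = y_n + (h/2)·(k1 + k2).
t=0.000000, y=-2.000000:
  k1 = f(0.000000, -2.000000) = -7.000000
  k2 = f(0.230000, -3.610000) = -22.576175
  y ← -2.000000 + (0.23/2)·(-7.000000 + (-22.576175)) = -5.401260
y(0.23) ≈ -5.4013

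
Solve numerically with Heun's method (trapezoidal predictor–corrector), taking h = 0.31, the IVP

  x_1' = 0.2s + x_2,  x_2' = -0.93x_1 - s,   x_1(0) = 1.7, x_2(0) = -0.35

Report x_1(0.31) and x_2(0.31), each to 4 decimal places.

1.5251, -0.8725

Heun on (x_1,x_2): k1 = f(s_n, state_n); k2 = f(s_n + h, state_n + h·k1); state_{n+1} = state_n + (h/2)·(k1 + k2).
0.000000: (1.700000, -0.350000)
  k1 = (-0.350000, -1.581000)
  predictor → (1.591500, -0.840110)
  k2 = (-0.778110, -1.790095)
  → (1.525143, -0.872520)
(x_1(0.31), x_2(0.31)) ≈ (1.5251, -0.8725)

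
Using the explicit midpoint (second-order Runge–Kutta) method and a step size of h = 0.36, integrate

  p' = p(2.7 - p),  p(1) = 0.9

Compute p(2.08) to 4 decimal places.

2.4158

Midpoint: k1 = f(x_n, p_n); k2 = f(x_n + h/2, p_n + (h/2)·k1); p_{n+1} = p_n + h·k2.
x=1.000000, p=0.900000:
  k1 = f(1.000000, 0.900000) = 1.620000
  k2 = f(1.180000, 1.191600) = 1.797409
  p ← 0.900000 + 0.36·1.797409 = 1.547067
x=1.360000, p=1.547067:
  k1 = f(1.360000, 1.547067) = 1.783664
  k2 = f(1.540000, 1.868127) = 1.554044
  p ← 1.547067 + 0.36·1.554044 = 2.106523
x=1.720000, p=2.106523:
  k1 = f(1.720000, 2.106523) = 1.250172
  k2 = f(1.900000, 2.331554) = 0.859051
  p ← 2.106523 + 0.36·0.859051 = 2.415782
p(2.08) ≈ 2.4158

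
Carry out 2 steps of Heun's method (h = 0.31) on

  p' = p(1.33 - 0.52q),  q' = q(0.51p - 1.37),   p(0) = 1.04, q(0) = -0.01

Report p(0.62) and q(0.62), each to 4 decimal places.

Heun on (p,q): k1 = f(t_n, state_n); k2 = f(t_n + h, state_n + h·k1); state_{n+1} = state_n + (h/2)·(k1 + k2).
0.000000: (1.040000, -0.010000)
  k1 = (1.388608, 0.008396)
  predictor → (1.470468, -0.007397)
  k2 = (1.961379, 0.004587)
  → (1.559248, -0.007988)
0.310000: (1.559248, -0.007988)
  k1 = (2.080276, 0.004591)
  predictor → (2.204134, -0.006564)
  k2 = (2.939022, 0.001614)
  → (2.337239, -0.007026)
(p(0.62), q(0.62)) ≈ (2.3372, -0.0070)

2.3372, -0.0070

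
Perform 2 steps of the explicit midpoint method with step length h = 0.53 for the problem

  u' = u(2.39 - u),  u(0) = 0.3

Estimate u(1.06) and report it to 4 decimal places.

1.5281

Midpoint: k1 = f(t_n, u_n); k2 = f(t_n + h/2, u_n + (h/2)·k1); u_{n+1} = u_n + h·k2.
t=0.000000, u=0.300000:
  k1 = f(0.000000, 0.300000) = 0.627000
  k2 = f(0.265000, 0.466155) = 0.896810
  u ← 0.300000 + 0.53·0.896810 = 0.775309
t=0.530000, u=0.775309:
  k1 = f(0.530000, 0.775309) = 1.251885
  k2 = f(0.795000, 1.107059) = 1.420291
  u ← 0.775309 + 0.53·1.420291 = 1.528064
u(1.06) ≈ 1.5281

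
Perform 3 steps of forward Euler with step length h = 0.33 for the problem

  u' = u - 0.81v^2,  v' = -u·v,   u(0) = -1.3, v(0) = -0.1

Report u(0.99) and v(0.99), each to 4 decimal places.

Euler on (u,v): u_{n+1} = u_n + h·u', v_{n+1} = v_n + h·v'.
0.000000: (-1.300000, -0.100000); f=(-1.308100, -0.130000) → (-1.731673, -0.142900)
0.330000: (-1.731673, -0.142900); f=(-1.748214, -0.247456) → (-2.308583, -0.224561)
0.660000: (-2.308583, -0.224561); f=(-2.349430, -0.518417) → (-3.083895, -0.395638)
(u(0.99), v(0.99)) ≈ (-3.0839, -0.3956)

-3.0839, -0.3956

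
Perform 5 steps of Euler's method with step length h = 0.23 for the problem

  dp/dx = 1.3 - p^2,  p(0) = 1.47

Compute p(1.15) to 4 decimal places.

Euler: p_{n+1} = p_n + h·f(x_n, p_n).
x=0.000000, p=1.470000: f=-0.860900 → p ← 1.470000 + 0.23·(-0.860900) = 1.271993
x=0.230000, p=1.271993: f=-0.317966 → p ← 1.271993 + 0.23·(-0.317966) = 1.198861
x=0.460000, p=1.198861: f=-0.137267 → p ← 1.198861 + 0.23·(-0.137267) = 1.167289
x=0.690000, p=1.167289: f=-0.062564 → p ← 1.167289 + 0.23·(-0.062564) = 1.152900
x=0.920000, p=1.152900: f=-0.029177 → p ← 1.152900 + 0.23·(-0.029177) = 1.146189
p(1.15) ≈ 1.1462

1.1462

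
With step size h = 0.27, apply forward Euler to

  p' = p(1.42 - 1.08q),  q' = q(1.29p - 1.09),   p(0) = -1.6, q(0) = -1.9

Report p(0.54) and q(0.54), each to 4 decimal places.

Euler on (p,q): p_{n+1} = p_n + h·p', q_{n+1} = q_n + h·q'.
0.000000: (-1.600000, -1.900000); f=(-5.555200, 5.992600) → (-3.099904, -0.281998)
0.270000: (-3.099904, -0.281998); f=(-5.345964, 1.435053) → (-4.543314, 0.105466)
(p(0.54), q(0.54)) ≈ (-4.5433, 0.1055)

-4.5433, 0.1055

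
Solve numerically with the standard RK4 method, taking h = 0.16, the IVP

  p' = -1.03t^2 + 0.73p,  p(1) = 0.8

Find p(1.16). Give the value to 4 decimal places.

RK4: k1 = f(t_n, p_n); k2 = f(t_n + h/2, p_n + (h/2)·k1); k3 = f(t_n + h/2, p_n + (h/2)·k2); k4 = f(t_n + h, p_n + h·k3); p_{n+1} = p_n + (h/6)·(k1 + 2k2 + 2k3 + k4).
t=1.000000, p=0.800000:
  k1 = f(1.000000, 0.800000) = -0.446000
  k2 = f(1.080000, 0.764320) = -0.643438
  k3 = f(1.080000, 0.748525) = -0.654969
  k4 = f(1.160000, 0.695205) = -0.878468
  p ← 0.800000 + (0.16/6)·(k1 + 2k2 + 2k3 + k4) = 0.695432
p(1.16) ≈ 0.6954

0.6954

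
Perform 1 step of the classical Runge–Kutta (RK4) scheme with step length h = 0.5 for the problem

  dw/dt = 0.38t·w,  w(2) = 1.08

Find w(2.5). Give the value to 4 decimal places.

RK4: k1 = f(t_n, w_n); k2 = f(t_n + h/2, w_n + (h/2)·k1); k3 = f(t_n + h/2, w_n + (h/2)·k2); k4 = f(t_n + h, w_n + h·k3); w_{n+1} = w_n + (h/6)·(k1 + 2k2 + 2k3 + k4).
t=2.000000, w=1.080000:
  k1 = f(2.000000, 1.080000) = 0.820800
  k2 = f(2.250000, 1.285200) = 1.098846
  k3 = f(2.250000, 1.354712) = 1.158278
  k4 = f(2.500000, 1.659139) = 1.576182
  w ← 1.080000 + (0.5/6)·(k1 + 2k2 + 2k3 + k4) = 1.655936
w(2.5) ≈ 1.6559

1.6559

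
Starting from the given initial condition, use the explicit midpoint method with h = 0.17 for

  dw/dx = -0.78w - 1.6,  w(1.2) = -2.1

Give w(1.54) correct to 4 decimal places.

Midpoint: k1 = f(x_n, w_n); k2 = f(x_n + h/2, w_n + (h/2)·k1); w_{n+1} = w_n + h·k2.
x=1.200000, w=-2.100000:
  k1 = f(1.200000, -2.100000) = 0.038000
  k2 = f(1.285000, -2.096770) = 0.035481
  w ← -2.100000 + 0.17·0.035481 = -2.093968
x=1.370000, w=-2.093968:
  k1 = f(1.370000, -2.093968) = 0.033295
  k2 = f(1.455000, -2.091138) = 0.031088
  w ← -2.093968 + 0.17·0.031088 = -2.088683
w(1.54) ≈ -2.0887

-2.0887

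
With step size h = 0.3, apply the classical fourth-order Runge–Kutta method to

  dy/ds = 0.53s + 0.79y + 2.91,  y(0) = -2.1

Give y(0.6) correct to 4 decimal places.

-1.0273

RK4: k1 = f(s_n, y_n); k2 = f(s_n + h/2, y_n + (h/2)·k1); k3 = f(s_n + h/2, y_n + (h/2)·k2); k4 = f(s_n + h, y_n + h·k3); y_{n+1} = y_n + (h/6)·(k1 + 2k2 + 2k3 + k4).
s=0.000000, y=-2.100000:
  k1 = f(0.000000, -2.100000) = 1.251000
  k2 = f(0.150000, -1.912350) = 1.478743
  k3 = f(0.150000, -1.878188) = 1.505731
  k4 = f(0.300000, -1.648281) = 1.766858
  y ← -2.100000 + (0.3/6)·(k1 + 2k2 + 2k3 + k4) = -1.650660
s=0.300000, y=-1.650660:
  k1 = f(0.300000, -1.650660) = 1.764979
  k2 = f(0.450000, -1.385913) = 2.053629
  k3 = f(0.450000, -1.342615) = 2.087834
  k4 = f(0.600000, -1.024309) = 2.418796
  y ← -1.650660 + (0.3/6)·(k1 + 2k2 + 2k3 + k4) = -1.027325
y(0.6) ≈ -1.0273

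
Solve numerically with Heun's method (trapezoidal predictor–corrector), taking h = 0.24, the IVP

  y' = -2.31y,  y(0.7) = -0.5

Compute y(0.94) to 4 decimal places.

Heun: k1 = f(t_n, y_n); k2 = f(t_n + h, y_n + h·k1); y_{n+1} = y_n + (h/2)·(k1 + k2).
t=0.700000, y=-0.500000:
  k1 = f(0.700000, -0.500000) = 1.155000
  k2 = f(0.940000, -0.222800) = 0.514668
  y ← -0.500000 + (0.24/2)·(1.155000 + 0.514668) = -0.299640
y(0.94) ≈ -0.2996

-0.2996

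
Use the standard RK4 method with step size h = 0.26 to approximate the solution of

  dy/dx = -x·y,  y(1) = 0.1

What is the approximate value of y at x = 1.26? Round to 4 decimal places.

RK4: k1 = f(x_n, y_n); k2 = f(x_n + h/2, y_n + (h/2)·k1); k3 = f(x_n + h/2, y_n + (h/2)·k2); k4 = f(x_n + h, y_n + h·k3); y_{n+1} = y_n + (h/6)·(k1 + 2k2 + 2k3 + k4).
x=1.000000, y=0.100000:
  k1 = f(1.000000, 0.100000) = -0.100000
  k2 = f(1.130000, 0.087000) = -0.098310
  k3 = f(1.130000, 0.087220) = -0.098558
  k4 = f(1.260000, 0.074375) = -0.093712
  y ← 0.100000 + (0.26/6)·(k1 + 2k2 + 2k3 + k4) = 0.074544
y(1.26) ≈ 0.0745

0.0745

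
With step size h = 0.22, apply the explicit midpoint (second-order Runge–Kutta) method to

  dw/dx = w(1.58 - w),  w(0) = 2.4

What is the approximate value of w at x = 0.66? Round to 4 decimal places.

Midpoint: k1 = f(x_n, w_n); k2 = f(x_n + h/2, w_n + (h/2)·k1); w_{n+1} = w_n + h·k2.
x=0.000000, w=2.400000:
  k1 = f(0.000000, 2.400000) = -1.968000
  k2 = f(0.110000, 2.183520) = -1.317798
  w ← 2.400000 + 0.22·(-1.317798) = 2.110084
x=0.220000, w=2.110084:
  k1 = f(0.220000, 2.110084) = -1.118523
  k2 = f(0.330000, 1.987047) = -0.808821
  w ← 2.110084 + 0.22·(-0.808821) = 1.932144
x=0.440000, w=1.932144:
  k1 = f(0.440000, 1.932144) = -0.680392
  k2 = f(0.550000, 1.857301) = -0.515031
  w ← 1.932144 + 0.22·(-0.515031) = 1.818837
w(0.66) ≈ 1.8188

1.8188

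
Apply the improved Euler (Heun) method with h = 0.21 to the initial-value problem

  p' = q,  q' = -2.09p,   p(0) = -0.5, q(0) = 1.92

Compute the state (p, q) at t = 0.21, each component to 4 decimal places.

-0.0738, 2.0510

Heun on (p,q): k1 = f(t_n, state_n); k2 = f(t_n + h, state_n + h·k1); state_{n+1} = state_n + (h/2)·(k1 + k2).
0.000000: (-0.500000, 1.920000)
  k1 = (1.920000, 1.045000)
  predictor → (-0.096800, 2.139450)
  k2 = (2.139450, 0.202312)
  → (-0.073758, 2.050968)
(p(0.21), q(0.21)) ≈ (-0.0738, 2.0510)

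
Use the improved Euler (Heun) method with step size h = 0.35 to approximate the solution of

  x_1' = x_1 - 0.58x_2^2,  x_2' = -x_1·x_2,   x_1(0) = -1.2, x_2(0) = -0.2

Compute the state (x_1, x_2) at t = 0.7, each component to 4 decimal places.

Heun on (x_1,x_2): k1 = f(t_n, state_n); k2 = f(t_n + h, state_n + h·k1); state_{n+1} = state_n + (h/2)·(k1 + k2).
0.000000: (-1.200000, -0.200000)
  k1 = (-1.223200, -0.240000)
  predictor → (-1.628120, -0.284000)
  k2 = (-1.674900, -0.462386)
  → (-1.707168, -0.322918)
0.350000: (-1.707168, -0.322918)
  k1 = (-1.767648, -0.551274)
  predictor → (-2.325844, -0.515864)
  k2 = (-2.480191, -1.199818)
  → (-2.450539, -0.629359)
(x_1(0.7), x_2(0.7)) ≈ (-2.4505, -0.6294)

-2.4505, -0.6294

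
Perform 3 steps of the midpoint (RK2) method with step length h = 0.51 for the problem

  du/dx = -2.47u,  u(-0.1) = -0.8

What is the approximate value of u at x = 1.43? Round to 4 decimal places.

-0.1216

Midpoint: k1 = f(x_n, u_n); k2 = f(x_n + h/2, u_n + (h/2)·k1); u_{n+1} = u_n + h·k2.
x=-0.100000, u=-0.800000:
  k1 = f(-0.100000, -0.800000) = 1.976000
  k2 = f(0.155000, -0.296120) = 0.731416
  u ← -0.800000 + 0.51·0.731416 = -0.426978
x=0.410000, u=-0.426978:
  k1 = f(0.410000, -0.426978) = 1.054635
  k2 = f(0.665000, -0.158046) = 0.390373
  u ← -0.426978 + 0.51·0.390373 = -0.227887
x=0.920000, u=-0.227887:
  k1 = f(0.920000, -0.227887) = 0.562882
  k2 = f(1.175000, -0.084353) = 0.208351
  u ← -0.227887 + 0.51·0.208351 = -0.121629
u(1.43) ≈ -0.1216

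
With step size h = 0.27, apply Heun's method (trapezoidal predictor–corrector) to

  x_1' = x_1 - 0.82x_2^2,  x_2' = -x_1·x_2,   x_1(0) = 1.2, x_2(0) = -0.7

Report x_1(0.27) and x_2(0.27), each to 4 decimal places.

Heun on (x_1,x_2): k1 = f(t_n, state_n); k2 = f(t_n + h, state_n + h·k1); state_{n+1} = state_n + (h/2)·(k1 + k2).
0.000000: (1.200000, -0.700000)
  k1 = (0.798200, 0.840000)
  predictor → (1.415514, -0.473200)
  k2 = (1.231901, 0.669821)
  → (1.474064, -0.496174)
(x_1(0.27), x_2(0.27)) ≈ (1.4741, -0.4962)

1.4741, -0.4962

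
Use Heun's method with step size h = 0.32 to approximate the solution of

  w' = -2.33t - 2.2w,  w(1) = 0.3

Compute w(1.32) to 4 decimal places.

Heun: k1 = f(t_n, w_n); k2 = f(t_n + h, w_n + h·k1); w_{n+1} = w_n + (h/2)·(k1 + k2).
t=1.000000, w=0.300000:
  k1 = f(1.000000, 0.300000) = -2.990000
  k2 = f(1.320000, -0.656800) = -1.630640
  w ← 0.300000 + (0.32/2)·(-2.990000 + (-1.630640)) = -0.439302
w(1.32) ≈ -0.4393

-0.4393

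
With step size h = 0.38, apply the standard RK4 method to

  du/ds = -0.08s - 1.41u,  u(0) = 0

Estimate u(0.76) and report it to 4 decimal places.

RK4: k1 = f(s_n, u_n); k2 = f(s_n + h/2, u_n + (h/2)·k1); k3 = f(s_n + h/2, u_n + (h/2)·k2); k4 = f(s_n + h, u_n + h·k3); u_{n+1} = u_n + (h/6)·(k1 + 2k2 + 2k3 + k4).
s=0.000000, u=0.000000:
  k1 = f(0.000000, 0.000000) = 0.000000
  k2 = f(0.190000, 0.000000) = -0.015200
  k3 = f(0.190000, -0.002888) = -0.011128
  k4 = f(0.380000, -0.004229) = -0.024438
  u ← 0.000000 + (0.38/6)·(k1 + 2k2 + 2k3 + k4) = -0.004883
s=0.380000, u=-0.004883:
  k1 = f(0.380000, -0.004883) = -0.023516
  k2 = f(0.570000, -0.009351) = -0.032416
  k3 = f(0.570000, -0.011042) = -0.030031
  k4 = f(0.760000, -0.016295) = -0.037825
  u ← -0.004883 + (0.38/6)·(k1 + 2k2 + 2k3 + k4) = -0.016677
u(0.76) ≈ -0.0167

-0.0167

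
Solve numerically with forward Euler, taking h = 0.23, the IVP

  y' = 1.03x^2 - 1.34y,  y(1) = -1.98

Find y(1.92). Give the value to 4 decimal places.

Euler: y_{n+1} = y_n + h·f(x_n, y_n).
x=1.000000, y=-1.980000: f=3.683200 → y ← -1.980000 + 0.23·3.683200 = -1.132864
x=1.230000, y=-1.132864: f=3.076325 → y ← -1.132864 + 0.23·3.076325 = -0.425309
x=1.460000, y=-0.425309: f=2.765462 → y ← -0.425309 + 0.23·2.765462 = 0.210747
x=1.690000, y=0.210747: f=2.659382 → y ← 0.210747 + 0.23·2.659382 = 0.822405
y(1.92) ≈ 0.8224

0.8224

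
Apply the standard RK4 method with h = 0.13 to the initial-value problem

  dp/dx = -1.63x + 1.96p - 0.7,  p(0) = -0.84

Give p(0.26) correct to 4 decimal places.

-1.7014

RK4: k1 = f(x_n, p_n); k2 = f(x_n + h/2, p_n + (h/2)·k1); k3 = f(x_n + h/2, p_n + (h/2)·k2); k4 = f(x_n + h, p_n + h·k3); p_{n+1} = p_n + (h/6)·(k1 + 2k2 + 2k3 + k4).
x=0.000000, p=-0.840000:
  k1 = f(0.000000, -0.840000) = -2.346400
  k2 = f(0.065000, -0.992516) = -2.751281
  k3 = f(0.065000, -1.018833) = -2.802863
  k4 = f(0.130000, -1.204372) = -3.272470
  p ← -0.840000 + (0.13/6)·(k1 + 2k2 + 2k3 + k4) = -1.202422
x=0.130000, p=-1.202422:
  k1 = f(0.130000, -1.202422) = -3.268647
  k2 = f(0.195000, -1.414884) = -3.791022
  k3 = f(0.195000, -1.448838) = -3.857573
  k4 = f(0.260000, -1.703906) = -4.463456
  p ← -1.202422 + (0.13/6)·(k1 + 2k2 + 2k3 + k4) = -1.701390
p(0.26) ≈ -1.7014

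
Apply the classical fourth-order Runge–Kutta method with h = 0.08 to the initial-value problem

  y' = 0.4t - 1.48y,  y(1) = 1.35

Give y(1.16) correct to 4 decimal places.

RK4: k1 = f(t_n, y_n); k2 = f(t_n + h/2, y_n + (h/2)·k1); k3 = f(t_n + h/2, y_n + (h/2)·k2); k4 = f(t_n + h, y_n + h·k3); y_{n+1} = y_n + (h/6)·(k1 + 2k2 + 2k3 + k4).
t=1.000000, y=1.350000:
  k1 = f(1.000000, 1.350000) = -1.598000
  k2 = f(1.040000, 1.286080) = -1.487398
  k3 = f(1.040000, 1.290504) = -1.493946
  k4 = f(1.080000, 1.230484) = -1.389117
  y ← 1.350000 + (0.08/6)·(k1 + 2k2 + 2k3 + k4) = 1.230669
t=1.080000, y=1.230669:
  k1 = f(1.080000, 1.230669) = -1.389391
  k2 = f(1.120000, 1.175094) = -1.291139
  k3 = f(1.120000, 1.179024) = -1.296955
  k4 = f(1.160000, 1.126913) = -1.203831
  y ← 1.230669 + (0.08/6)·(k1 + 2k2 + 2k3 + k4) = 1.127077
y(1.16) ≈ 1.1271

1.1271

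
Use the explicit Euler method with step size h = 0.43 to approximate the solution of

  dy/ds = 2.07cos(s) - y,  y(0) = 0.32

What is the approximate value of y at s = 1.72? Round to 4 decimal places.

1.0392

Euler: y_{n+1} = y_n + h·f(s_n, y_n).
s=0.000000, y=0.320000: f=1.750000 → y ← 0.320000 + 0.43·1.750000 = 1.072500
s=0.430000, y=1.072500: f=0.809059 → y ← 1.072500 + 0.43·0.809059 = 1.420395
s=0.860000, y=1.420395: f=-0.069850 → y ← 1.420395 + 0.43·(-0.069850) = 1.390360
s=1.290000, y=1.390360: f=-0.816720 → y ← 1.390360 + 0.43·(-0.816720) = 1.039170
y(1.72) ≈ 1.0392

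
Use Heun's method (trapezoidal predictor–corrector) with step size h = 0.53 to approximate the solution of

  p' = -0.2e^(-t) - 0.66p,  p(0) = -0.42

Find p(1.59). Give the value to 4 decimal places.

Heun: k1 = f(t_n, p_n); k2 = f(t_n + h, p_n + h·k1); p_{n+1} = p_n + (h/2)·(k1 + k2).
t=0.000000, p=-0.420000:
  k1 = f(0.000000, -0.420000) = 0.077200
  k2 = f(0.530000, -0.379084) = 0.132474
  p ← -0.420000 + (0.53/2)·(0.077200 + 0.132474) = -0.364436
t=0.530000, p=-0.364436:
  k1 = f(0.530000, -0.364436) = 0.122807
  k2 = f(1.060000, -0.299349) = 0.128279
  p ← -0.364436 + (0.53/2)·(0.122807 + 0.128279) = -0.297899
t=1.060000, p=-0.297899:
  k1 = f(1.060000, -0.297899) = 0.127322
  k2 = f(1.590000, -0.230418) = 0.111291
  p ← -0.297899 + (0.53/2)·(0.127322 + 0.111291) = -0.234666
p(1.59) ≈ -0.2347

-0.2347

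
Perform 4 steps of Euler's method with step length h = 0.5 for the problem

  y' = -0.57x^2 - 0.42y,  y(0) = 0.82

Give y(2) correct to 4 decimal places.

-0.5915

Euler: y_{n+1} = y_n + h·f(x_n, y_n).
x=0.000000, y=0.820000: f=-0.344400 → y ← 0.820000 + 0.5·(-0.344400) = 0.647800
x=0.500000, y=0.647800: f=-0.414576 → y ← 0.647800 + 0.5·(-0.414576) = 0.440512
x=1.000000, y=0.440512: f=-0.755015 → y ← 0.440512 + 0.5·(-0.755015) = 0.063004
x=1.500000, y=0.063004: f=-1.308962 → y ← 0.063004 + 0.5·(-1.308962) = -0.591476
y(2) ≈ -0.5915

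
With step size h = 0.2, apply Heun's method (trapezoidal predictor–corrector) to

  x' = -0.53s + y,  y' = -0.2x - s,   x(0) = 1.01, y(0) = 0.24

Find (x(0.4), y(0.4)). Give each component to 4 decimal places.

Heun on (x,y): k1 = f(s_n, state_n); k2 = f(s_n + h, state_n + h·k1); state_{n+1} = state_n + (h/2)·(k1 + k2).
0.000000: (1.010000, 0.240000)
  k1 = (0.240000, -0.202000)
  predictor → (1.058000, 0.199600)
  k2 = (0.093600, -0.411600)
  → (1.043360, 0.178640)
0.200000: (1.043360, 0.178640)
  k1 = (0.072640, -0.408672)
  predictor → (1.057888, 0.096906)
  k2 = (-0.115094, -0.611578)
  → (1.039115, 0.076615)
(x(0.4), y(0.4)) ≈ (1.0391, 0.0766)

1.0391, 0.0766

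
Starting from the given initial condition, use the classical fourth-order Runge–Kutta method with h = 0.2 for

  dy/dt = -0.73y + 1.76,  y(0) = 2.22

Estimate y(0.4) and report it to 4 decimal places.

2.2684

RK4: k1 = f(t_n, y_n); k2 = f(t_n + h/2, y_n + (h/2)·k1); k3 = f(t_n + h/2, y_n + (h/2)·k2); k4 = f(t_n + h, y_n + h·k3); y_{n+1} = y_n + (h/6)·(k1 + 2k2 + 2k3 + k4).
t=0.000000, y=2.220000:
  k1 = f(0.000000, 2.220000) = 0.139400
  k2 = f(0.100000, 2.233940) = 0.129224
  k3 = f(0.100000, 2.232922) = 0.129967
  k4 = f(0.200000, 2.245993) = 0.120425
  y ← 2.220000 + (0.2/6)·(k1 + 2k2 + 2k3 + k4) = 2.245940
t=0.200000, y=2.245940:
  k1 = f(0.200000, 2.245940) = 0.120464
  k2 = f(0.300000, 2.257987) = 0.111670
  k3 = f(0.300000, 2.257107) = 0.112312
  k4 = f(0.400000, 2.268403) = 0.104066
  y ← 2.245940 + (0.2/6)·(k1 + 2k2 + 2k3 + k4) = 2.268357
y(0.4) ≈ 2.2684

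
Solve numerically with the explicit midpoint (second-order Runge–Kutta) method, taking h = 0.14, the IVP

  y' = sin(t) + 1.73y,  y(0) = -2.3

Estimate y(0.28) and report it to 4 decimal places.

Midpoint: k1 = f(t_n, y_n); k2 = f(t_n + h/2, y_n + (h/2)·k1); y_{n+1} = y_n + h·k2.
t=0.000000, y=-2.300000:
  k1 = f(0.000000, -2.300000) = -3.979000
  k2 = f(0.070000, -2.578530) = -4.390914
  y ← -2.300000 + 0.14·(-4.390914) = -2.914728
t=0.140000, y=-2.914728:
  k1 = f(0.140000, -2.914728) = -4.902936
  k2 = f(0.210000, -3.257934) = -5.427765
  y ← -2.914728 + 0.14·(-5.427765) = -3.674615
y(0.28) ≈ -3.6746

-3.6746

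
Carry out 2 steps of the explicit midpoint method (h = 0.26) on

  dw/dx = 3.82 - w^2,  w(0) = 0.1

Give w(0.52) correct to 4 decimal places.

1.5081

Midpoint: k1 = f(x_n, w_n); k2 = f(x_n + h/2, w_n + (h/2)·k1); w_{n+1} = w_n + h·k2.
x=0.000000, w=0.100000:
  k1 = f(0.000000, 0.100000) = 3.810000
  k2 = f(0.130000, 0.595300) = 3.465618
  w ← 0.100000 + 0.26·3.465618 = 1.001061
x=0.260000, w=1.001061:
  k1 = f(0.260000, 1.001061) = 2.817878
  k2 = f(0.390000, 1.367385) = 1.950259
  w ← 1.001061 + 0.26·1.950259 = 1.508128
w(0.52) ≈ 1.5081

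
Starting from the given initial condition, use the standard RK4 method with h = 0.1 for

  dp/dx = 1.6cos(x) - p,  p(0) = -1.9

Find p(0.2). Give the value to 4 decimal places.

RK4: k1 = f(x_n, p_n); k2 = f(x_n + h/2, p_n + (h/2)·k1); k3 = f(x_n + h/2, p_n + (h/2)·k2); k4 = f(x_n + h, p_n + h·k3); p_{n+1} = p_n + (h/6)·(k1 + 2k2 + 2k3 + k4).
x=0.000000, p=-1.900000:
  k1 = f(0.000000, -1.900000) = 3.500000
  k2 = f(0.050000, -1.725000) = 3.323000
  k3 = f(0.050000, -1.733850) = 3.331850
  k4 = f(0.100000, -1.566815) = 3.158822
  p ← -1.900000 + (0.1/6)·(k1 + 2k2 + 2k3 + k4) = -1.567191
x=0.100000, p=-1.567191:
  k1 = f(0.100000, -1.567191) = 3.159198
  k2 = f(0.150000, -1.409231) = 2.991265
  k3 = f(0.150000, -1.417628) = 2.999662
  k4 = f(0.200000, -1.267225) = 2.835332
  p ← -1.567191 + (0.1/6)·(k1 + 2k2 + 2k3 + k4) = -1.267585
p(0.2) ≈ -1.2676

-1.2676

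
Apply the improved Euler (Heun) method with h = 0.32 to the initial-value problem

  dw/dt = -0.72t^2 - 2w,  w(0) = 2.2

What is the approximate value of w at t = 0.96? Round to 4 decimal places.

Heun: k1 = f(t_n, w_n); k2 = f(t_n + h, w_n + h·k1); w_{n+1} = w_n + (h/2)·(k1 + k2).
t=0.000000, w=2.200000:
  k1 = f(0.000000, 2.200000) = -4.400000
  k2 = f(0.320000, 0.792000) = -1.657728
  w ← 2.200000 + (0.32/2)·(-4.400000 + (-1.657728)) = 1.230764
t=0.320000, w=1.230764:
  k1 = f(0.320000, 1.230764) = -2.535255
  k2 = f(0.640000, 0.419482) = -1.133876
  w ← 1.230764 + (0.32/2)·(-2.535255 + (-1.133876)) = 0.643703
t=0.640000, w=0.643703:
  k1 = f(0.640000, 0.643703) = -1.582317
  k2 = f(0.960000, 0.137361) = -0.938274
  w ← 0.643703 + (0.32/2)·(-1.582317 + (-0.938274)) = 0.240408
w(0.96) ≈ 0.2404

0.2404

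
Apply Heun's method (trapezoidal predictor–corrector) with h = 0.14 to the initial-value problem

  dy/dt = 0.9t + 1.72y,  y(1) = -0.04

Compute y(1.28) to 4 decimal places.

Heun: k1 = f(t_n, y_n); k2 = f(t_n + h, y_n + h·k1); y_{n+1} = y_n + (h/2)·(k1 + k2).
t=1.000000, y=-0.040000:
  k1 = f(1.000000, -0.040000) = 0.831200
  k2 = f(1.140000, 0.076368) = 1.157353
  y ← -0.040000 + (0.14/2)·(0.831200 + 1.157353) = 0.099199
t=1.140000, y=0.099199:
  k1 = f(1.140000, 0.099199) = 1.196622
  k2 = f(1.280000, 0.266726) = 1.610768
  y ← 0.099199 + (0.14/2)·(1.196622 + 1.610768) = 0.295716
y(1.28) ≈ 0.2957

0.2957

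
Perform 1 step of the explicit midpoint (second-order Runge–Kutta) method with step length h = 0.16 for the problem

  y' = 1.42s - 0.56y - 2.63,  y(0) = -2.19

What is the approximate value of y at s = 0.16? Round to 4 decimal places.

-2.3863

Midpoint: k1 = f(s_n, y_n); k2 = f(s_n + h/2, y_n + (h/2)·k1); y_{n+1} = y_n + h·k2.
s=0.000000, y=-2.190000:
  k1 = f(0.000000, -2.190000) = -1.403600
  k2 = f(0.080000, -2.302288) = -1.227119
  y ← -2.190000 + 0.16·(-1.227119) = -2.386339
y(0.16) ≈ -2.3863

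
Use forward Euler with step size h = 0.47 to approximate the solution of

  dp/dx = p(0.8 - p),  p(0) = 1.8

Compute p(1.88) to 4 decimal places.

Euler: p_{n+1} = p_n + h·f(x_n, p_n).
x=0.000000, p=1.800000: f=-1.800000 → p ← 1.800000 + 0.47·(-1.800000) = 0.954000
x=0.470000, p=0.954000: f=-0.146916 → p ← 0.954000 + 0.47·(-0.146916) = 0.884949
x=0.940000, p=0.884949: f=-0.075176 → p ← 0.884949 + 0.47·(-0.075176) = 0.849617
x=1.410000, p=0.849617: f=-0.042155 → p ← 0.849617 + 0.47·(-0.042155) = 0.829804
p(1.88) ≈ 0.8298

0.8298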